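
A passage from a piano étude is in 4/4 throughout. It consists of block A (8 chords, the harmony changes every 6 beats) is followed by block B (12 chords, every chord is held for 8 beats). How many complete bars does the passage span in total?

A: 8 × 6 = 48 beats = 12 bars.
B: 12 × 8 = 96 beats = 24 bars.
Total: 12 + 24 = 36 bars.

36 bars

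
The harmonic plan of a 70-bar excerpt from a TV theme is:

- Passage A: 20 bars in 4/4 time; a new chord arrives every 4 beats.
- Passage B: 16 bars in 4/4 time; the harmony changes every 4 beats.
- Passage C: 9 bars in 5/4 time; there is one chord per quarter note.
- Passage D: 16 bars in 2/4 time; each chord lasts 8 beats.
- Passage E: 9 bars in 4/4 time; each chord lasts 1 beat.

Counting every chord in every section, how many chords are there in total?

121 chords

A: 20·4 = 80 beats, 80/4 = 20 chords.
B: 16·4 = 64 beats, 64/4 = 16 chords.
C: 9·5 = 45 beats, 45/1 = 45 chords.
D: 16·2 = 32 beats, 32/8 = 4 chords.
E: 9·4 = 36 beats, 36/1 = 36 chords.
Total: 20 + 16 + 45 + 4 + 36 = 121.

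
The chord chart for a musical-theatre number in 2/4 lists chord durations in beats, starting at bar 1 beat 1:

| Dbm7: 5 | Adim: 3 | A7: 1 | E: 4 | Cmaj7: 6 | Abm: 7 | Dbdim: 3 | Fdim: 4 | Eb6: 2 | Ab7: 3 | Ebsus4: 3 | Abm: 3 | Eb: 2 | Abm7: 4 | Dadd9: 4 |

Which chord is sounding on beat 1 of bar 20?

Beat 1 of bar 20 is beat (20−1)×2 + 1 = 39 overall.
Running totals: Dbm7 ends at 5, Adim ends at 8, A7 ends at 9, E ends at 13, Cmaj7 ends at 19, Abm ends at 26, Dbdim ends at 29, Fdim ends at 33, Eb6 ends at 35, Ab7 ends at 38, Ebsus4 ends at 41.
Beat 39 falls within Ebsus4.

Ebsus4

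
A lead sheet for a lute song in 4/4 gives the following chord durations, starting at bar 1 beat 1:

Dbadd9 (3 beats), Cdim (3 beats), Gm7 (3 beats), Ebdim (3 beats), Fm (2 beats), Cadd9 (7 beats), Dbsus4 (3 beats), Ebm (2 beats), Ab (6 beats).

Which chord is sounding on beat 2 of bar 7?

Beat 2 of bar 7 is beat (7−1)×4 + 2 = 26 overall.
Running totals: Dbadd9 ends at 3, Cdim ends at 6, Gm7 ends at 9, Ebdim ends at 12, Fm ends at 14, Cadd9 ends at 21, Dbsus4 ends at 24, Ebm ends at 26.
Beat 26 falls within Ebm.

Ebm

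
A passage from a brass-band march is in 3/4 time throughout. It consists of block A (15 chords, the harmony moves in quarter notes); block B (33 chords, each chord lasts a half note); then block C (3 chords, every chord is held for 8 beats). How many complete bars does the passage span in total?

35 bars

A: 15 × 1 = 15 beats = 5 bars.
B: 33 × 2 = 66 beats = 22 bars.
C: 3 × 8 = 24 beats = 8 bars.
Total: 5 + 22 + 8 = 35 bars.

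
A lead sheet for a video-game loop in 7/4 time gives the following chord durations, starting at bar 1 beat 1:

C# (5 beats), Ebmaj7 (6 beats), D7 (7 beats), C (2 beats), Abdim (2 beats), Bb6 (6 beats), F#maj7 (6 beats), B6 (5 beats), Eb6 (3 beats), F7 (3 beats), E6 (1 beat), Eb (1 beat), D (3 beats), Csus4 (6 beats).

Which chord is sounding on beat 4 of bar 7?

Beat 4 of bar 7 is beat (7−1)×7 + 4 = 46 overall.
Running totals: C# ends at 5, Ebmaj7 ends at 11, D7 ends at 18, C ends at 20, Abdim ends at 22, Bb6 ends at 28, F#maj7 ends at 34, B6 ends at 39, Eb6 ends at 42, F7 ends at 45, E6 ends at 46.
Beat 46 falls within E6.

E6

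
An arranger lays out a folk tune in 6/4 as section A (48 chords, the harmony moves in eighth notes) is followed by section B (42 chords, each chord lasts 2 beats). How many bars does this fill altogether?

A: 48 × 0.5 = 24 beats = 4 bars.
B: 42 × 2 = 84 beats = 14 bars.
Total: 4 + 14 = 18 bars.

18 bars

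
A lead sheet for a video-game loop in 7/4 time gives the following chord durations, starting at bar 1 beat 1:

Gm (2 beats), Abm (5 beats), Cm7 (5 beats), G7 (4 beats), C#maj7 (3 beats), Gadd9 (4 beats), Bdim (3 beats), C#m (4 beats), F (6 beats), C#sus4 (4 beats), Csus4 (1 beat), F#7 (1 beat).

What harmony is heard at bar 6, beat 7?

F#7

Beat 7 of bar 6 is beat (6−1)×7 + 7 = 42 overall.
Running totals: Gm ends at 2, Abm ends at 7, Cm7 ends at 12, G7 ends at 16, C#maj7 ends at 19, Gadd9 ends at 23, Bdim ends at 26, C#m ends at 30, F ends at 36, C#sus4 ends at 40, Csus4 ends at 41, F#7 ends at 42.
Beat 42 falls within F#7.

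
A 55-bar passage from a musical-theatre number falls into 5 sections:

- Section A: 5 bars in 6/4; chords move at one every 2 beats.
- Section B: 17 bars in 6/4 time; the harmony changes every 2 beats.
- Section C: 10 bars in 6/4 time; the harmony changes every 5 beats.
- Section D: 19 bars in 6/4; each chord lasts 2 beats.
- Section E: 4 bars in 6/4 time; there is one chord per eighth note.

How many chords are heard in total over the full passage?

183 chords

A: 5·6 = 30 beats, 30/2 = 15 chords.
B: 17·6 = 102 beats, 102/2 = 51 chords.
C: 10·6 = 60 beats, 60/5 = 12 chords.
D: 19·6 = 114 beats, 114/2 = 57 chords.
E: 4·6 = 24 beats, 24/0.5 = 48 chords.
Total: 15 + 51 + 12 + 57 + 48 = 183.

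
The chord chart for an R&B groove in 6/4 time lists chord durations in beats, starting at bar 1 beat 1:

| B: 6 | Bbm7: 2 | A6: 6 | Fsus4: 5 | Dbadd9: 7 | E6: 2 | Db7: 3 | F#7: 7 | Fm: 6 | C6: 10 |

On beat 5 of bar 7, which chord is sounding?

Fm

Beat 5 of bar 7 is beat (7−1)×6 + 5 = 41 overall.
Running totals: B ends at 6, Bbm7 ends at 8, A6 ends at 14, Fsus4 ends at 19, Dbadd9 ends at 26, E6 ends at 28, Db7 ends at 31, F#7 ends at 38, Fm ends at 44.
Beat 41 falls within Fm.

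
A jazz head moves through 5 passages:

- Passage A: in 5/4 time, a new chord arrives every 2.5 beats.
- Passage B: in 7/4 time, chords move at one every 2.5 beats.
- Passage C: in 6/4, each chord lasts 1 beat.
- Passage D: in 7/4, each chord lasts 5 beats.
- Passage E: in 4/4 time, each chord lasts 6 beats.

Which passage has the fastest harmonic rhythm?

Passage C

A: each chord is 2.5 beats in 5/4, so 2 per bar.
B: each chord is 2.5 beats in 7/4, so 2.8 per bar.
C: each chord is 1 beat in 6/4, so 6 per bar.
D: each chord is 5 beats in 7/4, so 1.4 per bar.
E: each chord is 6 beats in 4/4, so 2/3 per bar.
Fastest is C at 6 chords/bar.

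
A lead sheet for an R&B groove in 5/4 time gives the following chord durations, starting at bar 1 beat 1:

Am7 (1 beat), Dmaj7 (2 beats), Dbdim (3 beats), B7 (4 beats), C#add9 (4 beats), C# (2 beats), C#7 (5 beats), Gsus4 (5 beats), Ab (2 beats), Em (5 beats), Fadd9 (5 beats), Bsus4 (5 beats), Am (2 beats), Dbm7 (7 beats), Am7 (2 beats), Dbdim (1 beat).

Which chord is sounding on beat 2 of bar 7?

Em

Beat 2 of bar 7 is beat (7−1)×5 + 2 = 32 overall.
Running totals: Am7 ends at 1, Dmaj7 ends at 3, Dbdim ends at 6, B7 ends at 10, C#add9 ends at 14, C# ends at 16, C#7 ends at 21, Gsus4 ends at 26, Ab ends at 28, Em ends at 33.
Beat 32 falls within Em.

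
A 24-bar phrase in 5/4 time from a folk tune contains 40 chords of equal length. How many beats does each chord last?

24 bars × 5 beats/bar = 120 beats total.
120 beats ÷ 40 chords = 3 beats per chord.
(That is a dotted half note.)

3 beats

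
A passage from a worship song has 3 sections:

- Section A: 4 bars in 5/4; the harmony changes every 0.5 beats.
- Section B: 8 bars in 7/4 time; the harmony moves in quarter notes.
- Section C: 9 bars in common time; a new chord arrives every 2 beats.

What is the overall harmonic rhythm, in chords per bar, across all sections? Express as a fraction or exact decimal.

A: 4 × 5 = 20 beats ÷ 0.5 = 40 chords.
B: 8 × 7 = 56 beats ÷ 1 = 56 chords.
C: 9 × 4 = 36 beats ÷ 2 = 18 chords.
Overall: 114 chords over 21 bars → 114/21 = 38/7 chords per bar.

38/7 chords per bar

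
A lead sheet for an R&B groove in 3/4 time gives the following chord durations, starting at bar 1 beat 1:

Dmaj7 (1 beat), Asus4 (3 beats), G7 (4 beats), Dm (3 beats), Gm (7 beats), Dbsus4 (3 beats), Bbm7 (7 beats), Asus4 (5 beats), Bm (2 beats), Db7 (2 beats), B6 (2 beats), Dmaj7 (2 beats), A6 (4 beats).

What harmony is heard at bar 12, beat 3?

Db7

Beat 3 of bar 12 is beat (12−1)×3 + 3 = 36 overall.
Running totals: Dmaj7 ends at 1, Asus4 ends at 4, G7 ends at 8, Dm ends at 11, Gm ends at 18, Dbsus4 ends at 21, Bbm7 ends at 28, Asus4 ends at 33, Bm ends at 35, Db7 ends at 37.
Beat 36 falls within Db7.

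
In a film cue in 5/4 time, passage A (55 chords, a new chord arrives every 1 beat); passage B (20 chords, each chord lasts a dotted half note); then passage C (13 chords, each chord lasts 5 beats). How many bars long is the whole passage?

36 bars

A: 55 × 1 = 55 beats = 11 bars.
B: 20 × 3 = 60 beats = 12 bars.
C: 13 × 5 = 65 beats = 13 bars.
Total: 11 + 12 + 13 = 36 bars.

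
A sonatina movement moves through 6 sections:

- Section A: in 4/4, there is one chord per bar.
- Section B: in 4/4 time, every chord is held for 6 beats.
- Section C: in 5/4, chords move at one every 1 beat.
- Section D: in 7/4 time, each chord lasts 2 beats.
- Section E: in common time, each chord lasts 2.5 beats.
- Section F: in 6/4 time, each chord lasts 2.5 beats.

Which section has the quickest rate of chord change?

Section C

A: each chord is 4 beats in 4/4, so 1 per bar.
B: each chord is 6 beats in 4/4, so 2/3 per bar.
C: each chord is 1 beat in 5/4, so 5 per bar.
D: each chord is 2 beats in 7/4, so 3.5 per bar.
E: each chord is 2.5 beats in 4/4, so 1.6 per bar.
F: each chord is 2.5 beats in 6/4, so 2.4 per bar.
Fastest is C at 5 chords/bar.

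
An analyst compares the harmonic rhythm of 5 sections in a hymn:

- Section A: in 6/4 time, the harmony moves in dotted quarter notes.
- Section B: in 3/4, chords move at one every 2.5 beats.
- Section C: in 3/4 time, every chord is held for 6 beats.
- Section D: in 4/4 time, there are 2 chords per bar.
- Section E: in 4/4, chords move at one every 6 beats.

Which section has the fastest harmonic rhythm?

Section A

A: each chord is 1.5 beats in 6/4, so 4 per bar.
B: each chord is 2.5 beats in 3/4, so 1.2 per bar.
C: each chord is 6 beats in 3/4, so 0.5 per bar.
D: each chord is 2 beats in 4/4, so 2 per bar.
E: each chord is 6 beats in 4/4, so 2/3 per bar.
Fastest is A at 4 chords/bar.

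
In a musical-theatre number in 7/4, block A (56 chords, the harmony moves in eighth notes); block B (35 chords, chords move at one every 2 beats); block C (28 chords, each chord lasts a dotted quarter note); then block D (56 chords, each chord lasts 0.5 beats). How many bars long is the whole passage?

A: 56 × 0.5 = 28 beats = 4 bars.
B: 35 × 2 = 70 beats = 10 bars.
C: 28 × 1.5 = 42 beats = 6 bars.
D: 56 × 0.5 = 28 beats = 4 bars.
Total: 4 + 10 + 6 + 4 = 24 bars.

24 bars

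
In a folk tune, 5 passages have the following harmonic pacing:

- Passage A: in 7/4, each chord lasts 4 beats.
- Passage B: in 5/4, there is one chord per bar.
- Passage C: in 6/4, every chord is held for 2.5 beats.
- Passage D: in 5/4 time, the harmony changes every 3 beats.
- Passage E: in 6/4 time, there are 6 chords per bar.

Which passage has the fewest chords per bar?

Passage B

A: each chord is 4 beats in 7/4, so 1.75 per bar.
B: each chord is 5 beats in 5/4, so 1 per bar.
C: each chord is 2.5 beats in 6/4, so 2.4 per bar.
D: each chord is 3 beats in 5/4, so 5/3 per bar.
E: each chord is 1 beat in 6/4, so 6 per bar.
Slowest is B at 1 chords/bar.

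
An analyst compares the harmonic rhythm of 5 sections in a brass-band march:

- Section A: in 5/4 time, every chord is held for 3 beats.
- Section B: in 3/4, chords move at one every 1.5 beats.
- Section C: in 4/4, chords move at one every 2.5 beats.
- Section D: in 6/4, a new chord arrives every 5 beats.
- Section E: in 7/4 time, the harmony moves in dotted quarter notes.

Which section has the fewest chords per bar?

Section D

A: 5/3 = 5/3 chords/bar.
B: 3/1.5 = 2 chords/bar.
C: 4/2.5 = 1.6 chords/bar.
D: 6/5 = 1.2 chords/bar.
E: 7/1.5 = 14/3 chords/bar.
Slowest is D at 1.2 chords/bar.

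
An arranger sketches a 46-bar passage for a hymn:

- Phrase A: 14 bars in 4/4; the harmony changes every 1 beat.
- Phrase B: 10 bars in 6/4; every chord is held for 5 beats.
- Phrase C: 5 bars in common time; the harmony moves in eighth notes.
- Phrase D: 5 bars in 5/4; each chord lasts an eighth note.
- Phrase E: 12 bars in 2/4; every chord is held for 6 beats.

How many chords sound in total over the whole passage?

A: 14 bars × 4 beats = 56 beats; 1 beat/chord → 56 chords.
B: 10 bars × 6 beats = 60 beats; 5 beats/chord → 12 chords.
C: 5 bars × 4 beats = 20 beats; 0.5 beats/chord → 40 chords.
D: 5 bars × 5 beats = 25 beats; 0.5 beats/chord → 50 chords.
E: 12 bars × 2 beats = 24 beats; 6 beats/chord → 4 chords.
Total: 56 + 12 + 40 + 50 + 4 = 162.

162 chords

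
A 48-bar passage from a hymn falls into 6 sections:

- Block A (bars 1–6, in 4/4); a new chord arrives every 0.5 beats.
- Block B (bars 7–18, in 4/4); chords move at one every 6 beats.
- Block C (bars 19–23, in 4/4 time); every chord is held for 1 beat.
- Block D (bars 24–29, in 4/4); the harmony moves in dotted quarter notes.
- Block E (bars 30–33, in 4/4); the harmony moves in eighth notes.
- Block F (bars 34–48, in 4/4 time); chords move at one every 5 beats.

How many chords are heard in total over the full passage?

136 chords

A: 6 bars × 4 beats = 24 beats; 0.5 beats/chord → 48 chords.
B: 12 bars × 4 beats = 48 beats; 6 beats/chord → 8 chords.
C: 5 bars × 4 beats = 20 beats; 1 beat/chord → 20 chords.
D: 6 bars × 4 beats = 24 beats; 1.5 beats/chord → 16 chords.
E: 4 bars × 4 beats = 16 beats; 0.5 beats/chord → 32 chords.
F: 15 bars × 4 beats = 60 beats; 5 beats/chord → 12 chords.
Total: 48 + 8 + 20 + 16 + 32 + 12 = 136.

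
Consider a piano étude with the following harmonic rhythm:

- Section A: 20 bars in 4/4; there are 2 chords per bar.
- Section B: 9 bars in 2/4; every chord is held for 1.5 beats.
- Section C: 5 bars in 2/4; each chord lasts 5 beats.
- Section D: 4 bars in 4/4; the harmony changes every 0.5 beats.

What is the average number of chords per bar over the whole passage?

43/19 chords per bar

A: 20 bars of 4 beats is 80 beats; at 2 beats each that's 40 chords.
B: 9 bars of 2 beats is 18 beats; at 1.5 beats each that's 12 chords.
C: 5 bars of 2 beats is 10 beats; at 5 beats each that's 2 chords.
D: 4 bars of 4 beats is 16 beats; at 0.5 beats each that's 32 chords.
Overall: 86 chords over 38 bars → 86/38 = 43/19 chords per bar.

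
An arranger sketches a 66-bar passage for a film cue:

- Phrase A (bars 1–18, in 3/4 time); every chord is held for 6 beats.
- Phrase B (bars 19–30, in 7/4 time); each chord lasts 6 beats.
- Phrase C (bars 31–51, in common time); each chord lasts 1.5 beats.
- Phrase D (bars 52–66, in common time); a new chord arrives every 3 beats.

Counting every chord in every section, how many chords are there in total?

A: 18 bars × 3 beats = 54 beats; 6 beats/chord → 9 chords.
B: 12 bars × 7 beats = 84 beats; 6 beats/chord → 14 chords.
C: 21 bars × 4 beats = 84 beats; 1.5 beats/chord → 56 chords.
D: 15 bars × 4 beats = 60 beats; 3 beats/chord → 20 chords.
Total: 9 + 14 + 56 + 20 = 99.

99 chords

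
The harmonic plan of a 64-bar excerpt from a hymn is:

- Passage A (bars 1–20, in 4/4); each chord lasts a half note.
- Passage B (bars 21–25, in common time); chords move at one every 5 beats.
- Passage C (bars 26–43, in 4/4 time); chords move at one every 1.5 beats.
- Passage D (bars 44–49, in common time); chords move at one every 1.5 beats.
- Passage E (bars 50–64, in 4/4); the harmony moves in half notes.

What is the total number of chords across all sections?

138 chords

A has 80 beats and chords last 2 each, so 40 chords.
B has 20 beats and chords last 5 each, so 4 chords.
C has 72 beats and chords last 1.5 each, so 48 chords.
D has 24 beats and chords last 1.5 each, so 16 chords.
E has 60 beats and chords last 2 each, so 30 chords.
Total: 40 + 4 + 48 + 16 + 30 = 138.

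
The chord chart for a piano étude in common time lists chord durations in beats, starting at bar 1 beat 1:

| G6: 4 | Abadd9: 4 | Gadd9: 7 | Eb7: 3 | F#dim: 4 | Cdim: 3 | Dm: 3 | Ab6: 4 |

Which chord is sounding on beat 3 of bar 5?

F#dim

Beat 3 of bar 5 is beat (5−1)×4 + 3 = 19 overall.
Running totals: G6 ends at 4, Abadd9 ends at 8, Gadd9 ends at 15, Eb7 ends at 18, F#dim ends at 22.
Beat 19 falls within F#dim.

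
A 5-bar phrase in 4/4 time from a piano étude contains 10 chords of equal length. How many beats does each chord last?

5 bars × 4 beats/bar = 20 beats total.
20 beats ÷ 10 chords = 2 beats per chord.
(That is a half note.)

2 beats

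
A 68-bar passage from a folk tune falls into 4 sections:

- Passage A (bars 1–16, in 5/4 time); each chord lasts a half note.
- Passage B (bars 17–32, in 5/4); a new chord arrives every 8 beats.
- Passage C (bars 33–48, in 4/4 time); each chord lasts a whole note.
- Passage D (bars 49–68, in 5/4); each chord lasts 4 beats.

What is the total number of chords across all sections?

A has 80 beats and chords last 2 each, so 40 chords.
B has 80 beats and chords last 8 each, so 10 chords.
C has 64 beats and chords last 4 each, so 16 chords.
D has 100 beats and chords last 4 each, so 25 chords.
Total: 40 + 10 + 16 + 25 = 91.

91 chords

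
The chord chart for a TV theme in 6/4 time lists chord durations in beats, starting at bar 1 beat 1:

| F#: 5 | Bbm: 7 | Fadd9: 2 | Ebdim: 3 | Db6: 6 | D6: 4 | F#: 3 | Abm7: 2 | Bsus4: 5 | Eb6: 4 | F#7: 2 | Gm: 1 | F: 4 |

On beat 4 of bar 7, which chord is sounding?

Beat 4 of bar 7 is beat (7−1)×6 + 4 = 40 overall.
Running totals: F# ends at 5, Bbm ends at 12, Fadd9 ends at 14, Ebdim ends at 17, Db6 ends at 23, D6 ends at 27, F# ends at 30, Abm7 ends at 32, Bsus4 ends at 37, Eb6 ends at 41.
Beat 40 falls within Eb6.

Eb6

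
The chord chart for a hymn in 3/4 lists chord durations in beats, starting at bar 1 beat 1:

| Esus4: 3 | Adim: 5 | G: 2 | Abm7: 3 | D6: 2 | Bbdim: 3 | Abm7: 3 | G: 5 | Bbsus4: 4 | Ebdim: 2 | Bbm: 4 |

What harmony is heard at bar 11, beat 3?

Beat 3 of bar 11 is beat (11−1)×3 + 3 = 33 overall.
Running totals: Esus4 ends at 3, Adim ends at 8, G ends at 10, Abm7 ends at 13, D6 ends at 15, Bbdim ends at 18, Abm7 ends at 21, G ends at 26, Bbsus4 ends at 30, Ebdim ends at 32, Bbm ends at 36.
Beat 33 falls within Bbm.

Bbm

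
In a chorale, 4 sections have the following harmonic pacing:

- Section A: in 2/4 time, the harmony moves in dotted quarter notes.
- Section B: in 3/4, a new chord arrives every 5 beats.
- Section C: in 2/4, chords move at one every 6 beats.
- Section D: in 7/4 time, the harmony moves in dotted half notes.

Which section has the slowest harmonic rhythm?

A: 2 beats/bar ÷ 1.5 beats/chord = 4/3 chords/bar.
B: 3 beats/bar ÷ 5 beats/chord = 0.6 chords/bar.
C: 2 beats/bar ÷ 6 beats/chord = 1/3 chords/bar.
D: 7 beats/bar ÷ 3 beats/chord = 7/3 chords/bar.
Slowest is C at 1/3 chords/bar.

Section C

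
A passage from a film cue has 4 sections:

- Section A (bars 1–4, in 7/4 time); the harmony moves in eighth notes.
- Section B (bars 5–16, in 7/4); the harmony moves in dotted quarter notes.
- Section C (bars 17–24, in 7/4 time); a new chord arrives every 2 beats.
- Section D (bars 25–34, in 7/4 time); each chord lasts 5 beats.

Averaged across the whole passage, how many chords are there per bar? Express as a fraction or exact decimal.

77/17 chords per bar

A: 4 × 7 = 28 beats ÷ 0.5 = 56 chords.
B: 12 × 7 = 84 beats ÷ 1.5 = 56 chords.
C: 8 × 7 = 56 beats ÷ 2 = 28 chords.
D: 10 × 7 = 70 beats ÷ 5 = 14 chords.
Overall: 154 chords over 34 bars → 154/34 = 77/17 chords per bar.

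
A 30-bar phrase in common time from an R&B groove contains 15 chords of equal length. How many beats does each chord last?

30 bars × 4 beats/bar = 120 beats total.
120 beats ÷ 15 chords = 8 beats per chord.

8 beats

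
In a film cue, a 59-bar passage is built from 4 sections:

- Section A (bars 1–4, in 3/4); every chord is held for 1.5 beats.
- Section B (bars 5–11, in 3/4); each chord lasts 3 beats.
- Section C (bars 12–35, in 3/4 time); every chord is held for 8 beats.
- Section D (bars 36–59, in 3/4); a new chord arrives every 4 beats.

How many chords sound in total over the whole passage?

A: 4·3 = 12 beats, 12/1.5 = 8 chords.
B: 7·3 = 21 beats, 21/3 = 7 chords.
C: 24·3 = 72 beats, 72/8 = 9 chords.
D: 24·3 = 72 beats, 72/4 = 18 chords.
Total: 8 + 7 + 9 + 18 = 42.

42 chords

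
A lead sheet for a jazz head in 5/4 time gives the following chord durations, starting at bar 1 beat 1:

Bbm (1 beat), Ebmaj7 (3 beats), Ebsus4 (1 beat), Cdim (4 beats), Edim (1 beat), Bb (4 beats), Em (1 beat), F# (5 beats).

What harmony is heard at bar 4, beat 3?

Beat 3 of bar 4 is beat (4−1)×5 + 3 = 18 overall.
Running totals: Bbm ends at 1, Ebmaj7 ends at 4, Ebsus4 ends at 5, Cdim ends at 9, Edim ends at 10, Bb ends at 14, Em ends at 15, F# ends at 20.
Beat 18 falls within F#.

F#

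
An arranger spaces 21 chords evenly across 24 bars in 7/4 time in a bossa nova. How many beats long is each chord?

8 beats

24 bars × 7 beats/bar = 168 beats total.
168 beats ÷ 21 chords = 8 beats per chord.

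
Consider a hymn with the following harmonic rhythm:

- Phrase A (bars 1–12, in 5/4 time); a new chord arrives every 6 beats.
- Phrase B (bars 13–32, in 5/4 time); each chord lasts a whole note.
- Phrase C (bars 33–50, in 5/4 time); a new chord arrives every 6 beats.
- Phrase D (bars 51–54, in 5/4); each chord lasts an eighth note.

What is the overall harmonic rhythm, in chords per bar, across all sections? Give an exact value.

A: 12 × 5 = 60 beats ÷ 6 = 10 chords.
B: 20 × 5 = 100 beats ÷ 4 = 25 chords.
C: 18 × 5 = 90 beats ÷ 6 = 15 chords.
D: 4 × 5 = 20 beats ÷ 0.5 = 40 chords.
Overall: 90 chords over 54 bars → 90/54 = 5/3 chords per bar.

5/3 chords per bar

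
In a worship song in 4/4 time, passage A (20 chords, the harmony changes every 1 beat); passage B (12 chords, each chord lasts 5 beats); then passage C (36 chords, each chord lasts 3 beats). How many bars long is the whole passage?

A: 20 × 1 = 20 beats = 5 bars.
B: 12 × 5 = 60 beats = 15 bars.
C: 36 × 3 = 108 beats = 27 bars.
Total: 5 + 15 + 27 = 47 bars.

47 bars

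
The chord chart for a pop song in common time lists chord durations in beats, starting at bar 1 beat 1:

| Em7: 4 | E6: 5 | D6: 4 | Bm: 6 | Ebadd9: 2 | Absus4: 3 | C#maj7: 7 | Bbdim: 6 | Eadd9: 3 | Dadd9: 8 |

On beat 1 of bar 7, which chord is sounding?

Beat 1 of bar 7 is beat (7−1)×4 + 1 = 25 overall.
Running totals: Em7 ends at 4, E6 ends at 9, D6 ends at 13, Bm ends at 19, Ebadd9 ends at 21, Absus4 ends at 24, C#maj7 ends at 31.
Beat 25 falls within C#maj7.

C#maj7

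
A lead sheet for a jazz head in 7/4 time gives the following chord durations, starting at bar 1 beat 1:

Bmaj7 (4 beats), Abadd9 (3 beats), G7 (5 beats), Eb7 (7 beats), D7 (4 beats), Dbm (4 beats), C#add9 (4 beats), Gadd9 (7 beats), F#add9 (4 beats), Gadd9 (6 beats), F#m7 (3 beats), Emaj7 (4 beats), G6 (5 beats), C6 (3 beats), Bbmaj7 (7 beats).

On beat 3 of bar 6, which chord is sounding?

Gadd9

Beat 3 of bar 6 is beat (6−1)×7 + 3 = 38 overall.
Running totals: Bmaj7 ends at 4, Abadd9 ends at 7, G7 ends at 12, Eb7 ends at 19, D7 ends at 23, Dbm ends at 27, C#add9 ends at 31, Gadd9 ends at 38.
Beat 38 falls within Gadd9.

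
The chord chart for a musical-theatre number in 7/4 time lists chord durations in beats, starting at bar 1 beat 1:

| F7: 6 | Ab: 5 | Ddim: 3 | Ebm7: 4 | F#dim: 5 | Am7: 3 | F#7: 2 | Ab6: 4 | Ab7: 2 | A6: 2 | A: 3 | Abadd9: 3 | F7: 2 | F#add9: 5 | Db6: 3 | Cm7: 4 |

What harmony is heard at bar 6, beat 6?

Beat 6 of bar 6 is beat (6−1)×7 + 6 = 41 overall.
Running totals: F7 ends at 6, Ab ends at 11, Ddim ends at 14, Ebm7 ends at 18, F#dim ends at 23, Am7 ends at 26, F#7 ends at 28, Ab6 ends at 32, Ab7 ends at 34, A6 ends at 36, A ends at 39, Abadd9 ends at 42.
Beat 41 falls within Abadd9.

Abadd9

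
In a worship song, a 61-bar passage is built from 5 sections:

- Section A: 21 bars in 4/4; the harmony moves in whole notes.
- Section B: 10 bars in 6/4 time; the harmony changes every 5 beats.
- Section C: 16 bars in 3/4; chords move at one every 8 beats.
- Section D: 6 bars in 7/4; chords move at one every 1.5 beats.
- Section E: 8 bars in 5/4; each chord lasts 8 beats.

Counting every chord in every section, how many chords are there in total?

72 chords

A has 84 beats and chords last 4 each, so 21 chords.
B has 60 beats and chords last 5 each, so 12 chords.
C has 48 beats and chords last 8 each, so 6 chords.
D has 42 beats and chords last 1.5 each, so 28 chords.
E has 40 beats and chords last 8 each, so 5 chords.
Total: 21 + 12 + 6 + 28 + 5 = 72.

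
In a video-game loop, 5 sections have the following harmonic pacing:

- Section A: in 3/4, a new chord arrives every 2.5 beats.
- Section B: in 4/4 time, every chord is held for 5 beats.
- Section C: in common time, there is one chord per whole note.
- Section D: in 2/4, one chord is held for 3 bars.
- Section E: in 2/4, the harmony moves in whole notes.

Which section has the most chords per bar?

Section A

A: each chord is 2.5 beats in 3/4, so 1.2 per bar.
B: each chord is 5 beats in 4/4, so 0.8 per bar.
C: each chord is 4 beats in 4/4, so 1 per bar.
D: each chord is 6 beats in 2/4, so 1/3 per bar.
E: each chord is 4 beats in 2/4, so 0.5 per bar.
Fastest is A at 1.2 chords/bar.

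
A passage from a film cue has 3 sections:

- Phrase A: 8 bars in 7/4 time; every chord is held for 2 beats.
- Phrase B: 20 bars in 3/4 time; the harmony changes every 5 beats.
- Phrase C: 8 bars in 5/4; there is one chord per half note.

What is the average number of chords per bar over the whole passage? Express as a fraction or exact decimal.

A: 8 × 7 = 56 beats ÷ 2 = 28 chords.
B: 20 × 3 = 60 beats ÷ 5 = 12 chords.
C: 8 × 5 = 40 beats ÷ 2 = 20 chords.
Overall: 60 chords over 36 bars → 60/36 = 5/3 chords per bar.

5/3 chords per bar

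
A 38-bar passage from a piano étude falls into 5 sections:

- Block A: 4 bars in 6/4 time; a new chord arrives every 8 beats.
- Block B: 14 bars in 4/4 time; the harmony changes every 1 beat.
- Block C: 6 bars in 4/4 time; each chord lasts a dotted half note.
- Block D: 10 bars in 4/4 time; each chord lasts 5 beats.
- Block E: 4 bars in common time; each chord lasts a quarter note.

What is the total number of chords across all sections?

91 chords

A has 24 beats and chords last 8 each, so 3 chords.
B has 56 beats and chords last 1 each, so 56 chords.
C has 24 beats and chords last 3 each, so 8 chords.
D has 40 beats and chords last 5 each, so 8 chords.
E has 16 beats and chords last 1 each, so 16 chords.
Total: 3 + 56 + 8 + 8 + 16 = 91.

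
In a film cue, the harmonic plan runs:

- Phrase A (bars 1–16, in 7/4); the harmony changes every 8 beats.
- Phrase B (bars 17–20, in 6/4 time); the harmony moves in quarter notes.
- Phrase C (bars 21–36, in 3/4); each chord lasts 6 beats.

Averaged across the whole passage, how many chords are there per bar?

A: 16 × 7 = 112 beats ÷ 8 = 14 chords.
B: 4 × 6 = 24 beats ÷ 1 = 24 chords.
C: 16 × 3 = 48 beats ÷ 6 = 8 chords.
Overall: 46 chords over 36 bars → 46/36 = 23/18 chords per bar.

23/18 chords per bar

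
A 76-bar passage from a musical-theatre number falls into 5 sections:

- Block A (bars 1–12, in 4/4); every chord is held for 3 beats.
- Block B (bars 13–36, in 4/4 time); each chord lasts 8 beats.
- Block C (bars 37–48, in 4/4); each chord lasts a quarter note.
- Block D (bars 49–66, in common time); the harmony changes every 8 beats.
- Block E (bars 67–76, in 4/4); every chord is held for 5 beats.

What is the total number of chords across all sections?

93 chords

A: 12·4 = 48 beats, 48/3 = 16 chords.
B: 24·4 = 96 beats, 96/8 = 12 chords.
C: 12·4 = 48 beats, 48/1 = 48 chords.
D: 18·4 = 72 beats, 72/8 = 9 chords.
E: 10·4 = 40 beats, 40/5 = 8 chords.
Total: 16 + 12 + 48 + 9 + 8 = 93.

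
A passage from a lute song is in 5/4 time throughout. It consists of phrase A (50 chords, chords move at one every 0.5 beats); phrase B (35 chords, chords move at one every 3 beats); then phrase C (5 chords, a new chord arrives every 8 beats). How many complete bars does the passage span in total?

A: 50 × 0.5 = 25 beats = 5 bars.
B: 35 × 3 = 105 beats = 21 bars.
C: 5 × 8 = 40 beats = 8 bars.
Total: 5 + 21 + 8 = 34 bars.

34 bars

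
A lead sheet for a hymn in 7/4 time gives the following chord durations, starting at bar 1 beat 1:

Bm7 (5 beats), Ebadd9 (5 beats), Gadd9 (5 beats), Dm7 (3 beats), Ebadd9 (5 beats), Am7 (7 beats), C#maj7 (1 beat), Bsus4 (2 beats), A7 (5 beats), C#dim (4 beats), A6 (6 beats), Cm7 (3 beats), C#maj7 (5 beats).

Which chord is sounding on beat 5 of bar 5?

Bsus4

Beat 5 of bar 5 is beat (5−1)×7 + 5 = 33 overall.
Running totals: Bm7 ends at 5, Ebadd9 ends at 10, Gadd9 ends at 15, Dm7 ends at 18, Ebadd9 ends at 23, Am7 ends at 30, C#maj7 ends at 31, Bsus4 ends at 33.
Beat 33 falls within Bsus4.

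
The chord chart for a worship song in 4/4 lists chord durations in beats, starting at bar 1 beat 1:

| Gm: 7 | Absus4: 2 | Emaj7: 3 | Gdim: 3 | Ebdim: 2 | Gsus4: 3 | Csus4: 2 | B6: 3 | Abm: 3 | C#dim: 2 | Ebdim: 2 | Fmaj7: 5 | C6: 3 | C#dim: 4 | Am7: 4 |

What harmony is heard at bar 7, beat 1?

Beat 1 of bar 7 is beat (7−1)×4 + 1 = 25 overall.
Running totals: Gm ends at 7, Absus4 ends at 9, Emaj7 ends at 12, Gdim ends at 15, Ebdim ends at 17, Gsus4 ends at 20, Csus4 ends at 22, B6 ends at 25.
Beat 25 falls within B6.

B6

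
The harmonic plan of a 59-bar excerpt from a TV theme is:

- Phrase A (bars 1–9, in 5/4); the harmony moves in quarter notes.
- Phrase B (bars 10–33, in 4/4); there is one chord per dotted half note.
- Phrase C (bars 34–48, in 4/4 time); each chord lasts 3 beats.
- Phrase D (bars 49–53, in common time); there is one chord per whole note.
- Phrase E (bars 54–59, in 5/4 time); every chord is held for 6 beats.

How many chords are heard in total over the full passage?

A: 9 bars × 5 beats = 45 beats; 1 beat/chord → 45 chords.
B: 24 bars × 4 beats = 96 beats; 3 beats/chord → 32 chords.
C: 15 bars × 4 beats = 60 beats; 3 beats/chord → 20 chords.
D: 5 bars × 4 beats = 20 beats; 4 beats/chord → 5 chords.
E: 6 bars × 5 beats = 30 beats; 6 beats/chord → 5 chords.
Total: 45 + 32 + 20 + 5 + 5 = 107.

107 chords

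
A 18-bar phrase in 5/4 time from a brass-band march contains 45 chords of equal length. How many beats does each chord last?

2 beats

18 bars × 5 beats/bar = 90 beats total.
90 beats ÷ 45 chords = 2 beats per chord.
(That is a half note.)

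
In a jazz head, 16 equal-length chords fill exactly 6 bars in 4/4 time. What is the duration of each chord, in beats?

1.5 beats

6 bars × 4 beats/bar = 24 beats total.
24 beats ÷ 16 chords = 1.5 beats per chord.
(That is a dotted quarter note.)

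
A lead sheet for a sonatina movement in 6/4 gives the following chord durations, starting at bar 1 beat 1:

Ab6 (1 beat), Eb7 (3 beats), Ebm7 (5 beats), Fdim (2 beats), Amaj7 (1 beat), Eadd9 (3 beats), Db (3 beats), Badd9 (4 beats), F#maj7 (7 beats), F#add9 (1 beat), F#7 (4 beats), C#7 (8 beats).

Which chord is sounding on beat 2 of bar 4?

Beat 2 of bar 4 is beat (4−1)×6 + 2 = 20 overall.
Running totals: Ab6 ends at 1, Eb7 ends at 4, Ebm7 ends at 9, Fdim ends at 11, Amaj7 ends at 12, Eadd9 ends at 15, Db ends at 18, Badd9 ends at 22.
Beat 20 falls within Badd9.

Badd9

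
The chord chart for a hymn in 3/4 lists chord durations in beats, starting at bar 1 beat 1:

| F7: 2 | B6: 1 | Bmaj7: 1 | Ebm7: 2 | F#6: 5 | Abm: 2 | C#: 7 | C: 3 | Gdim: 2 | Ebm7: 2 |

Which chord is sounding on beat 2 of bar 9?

Ebm7

Beat 2 of bar 9 is beat (9−1)×3 + 2 = 26 overall.
Running totals: F7 ends at 2, B6 ends at 3, Bmaj7 ends at 4, Ebm7 ends at 6, F#6 ends at 11, Abm ends at 13, C# ends at 20, C ends at 23, Gdim ends at 25, Ebm7 ends at 27.
Beat 26 falls within Ebm7.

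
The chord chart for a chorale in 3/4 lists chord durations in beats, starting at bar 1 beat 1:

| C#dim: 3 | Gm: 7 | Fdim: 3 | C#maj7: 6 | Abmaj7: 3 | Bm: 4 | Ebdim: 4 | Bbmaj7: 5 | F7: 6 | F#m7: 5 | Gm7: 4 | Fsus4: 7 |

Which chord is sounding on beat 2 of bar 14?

Beat 2 of bar 14 is beat (14−1)×3 + 2 = 41 overall.
Running totals: C#dim ends at 3, Gm ends at 10, Fdim ends at 13, C#maj7 ends at 19, Abmaj7 ends at 22, Bm ends at 26, Ebdim ends at 30, Bbmaj7 ends at 35, F7 ends at 41.
Beat 41 falls within F7.

F7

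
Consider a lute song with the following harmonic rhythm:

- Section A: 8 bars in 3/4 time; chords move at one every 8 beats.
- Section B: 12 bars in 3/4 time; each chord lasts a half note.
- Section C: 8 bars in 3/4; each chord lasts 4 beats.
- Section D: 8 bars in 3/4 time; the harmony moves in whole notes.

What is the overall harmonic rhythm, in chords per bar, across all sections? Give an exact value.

A: 8 bars of 3 beats is 24 beats; at 8 beats each that's 3 chords.
B: 12 bars of 3 beats is 36 beats; at 2 beats each that's 18 chords.
C: 8 bars of 3 beats is 24 beats; at 4 beats each that's 6 chords.
D: 8 bars of 3 beats is 24 beats; at 4 beats each that's 6 chords.
Overall: 33 chords over 36 bars → 33/36 = 11/12 chords per bar.

11/12 chords per bar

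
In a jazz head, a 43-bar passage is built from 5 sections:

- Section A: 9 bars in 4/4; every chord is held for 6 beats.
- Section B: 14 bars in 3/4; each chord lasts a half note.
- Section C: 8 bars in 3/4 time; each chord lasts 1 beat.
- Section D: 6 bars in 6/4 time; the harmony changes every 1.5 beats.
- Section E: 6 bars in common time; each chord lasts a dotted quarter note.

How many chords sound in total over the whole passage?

91 chords

A: 9 bars × 4 beats = 36 beats; 6 beats/chord → 6 chords.
B: 14 bars × 3 beats = 42 beats; 2 beats/chord → 21 chords.
C: 8 bars × 3 beats = 24 beats; 1 beat/chord → 24 chords.
D: 6 bars × 6 beats = 36 beats; 1.5 beats/chord → 24 chords.
E: 6 bars × 4 beats = 24 beats; 1.5 beats/chord → 16 chords.
Total: 6 + 21 + 24 + 24 + 16 = 91.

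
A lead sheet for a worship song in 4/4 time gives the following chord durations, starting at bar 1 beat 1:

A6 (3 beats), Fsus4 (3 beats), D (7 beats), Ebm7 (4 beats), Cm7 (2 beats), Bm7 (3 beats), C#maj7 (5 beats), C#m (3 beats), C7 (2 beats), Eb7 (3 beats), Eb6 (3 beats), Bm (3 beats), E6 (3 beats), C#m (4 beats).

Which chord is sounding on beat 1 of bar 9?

Beat 1 of bar 9 is beat (9−1)×4 + 1 = 33 overall.
Running totals: A6 ends at 3, Fsus4 ends at 6, D ends at 13, Ebm7 ends at 17, Cm7 ends at 19, Bm7 ends at 22, C#maj7 ends at 27, C#m ends at 30, C7 ends at 32, Eb7 ends at 35.
Beat 33 falls within Eb7.

Eb7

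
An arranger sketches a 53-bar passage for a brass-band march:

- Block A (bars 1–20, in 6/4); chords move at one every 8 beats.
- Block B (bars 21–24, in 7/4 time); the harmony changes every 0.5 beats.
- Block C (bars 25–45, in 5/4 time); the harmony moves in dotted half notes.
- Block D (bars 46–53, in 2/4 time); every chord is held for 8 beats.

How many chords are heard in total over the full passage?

A: 20·6 = 120 beats, 120/8 = 15 chords.
B: 4·7 = 28 beats, 28/0.5 = 56 chords.
C: 21·5 = 105 beats, 105/3 = 35 chords.
D: 8·2 = 16 beats, 16/8 = 2 chords.
Total: 15 + 56 + 35 + 2 = 108.

108 chords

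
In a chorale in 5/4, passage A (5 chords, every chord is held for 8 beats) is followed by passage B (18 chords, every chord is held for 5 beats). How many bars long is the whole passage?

26 bars

A: 5 × 8 = 40 beats = 8 bars.
B: 18 × 5 = 90 beats = 18 bars.
Total: 8 + 18 = 26 bars.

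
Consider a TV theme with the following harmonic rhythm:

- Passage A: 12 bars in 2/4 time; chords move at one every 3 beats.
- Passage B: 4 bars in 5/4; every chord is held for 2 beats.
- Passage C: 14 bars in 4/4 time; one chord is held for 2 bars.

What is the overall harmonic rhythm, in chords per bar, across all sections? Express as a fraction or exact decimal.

5/6 chords per bar

A: 12 bars of 2 beats is 24 beats; at 3 beats each that's 8 chords.
B: 4 bars of 5 beats is 20 beats; at 2 beats each that's 10 chords.
C: 14 bars of 4 beats is 56 beats; at 8 beats each that's 7 chords.
Overall: 25 chords over 30 bars → 25/30 = 5/6 chords per bar.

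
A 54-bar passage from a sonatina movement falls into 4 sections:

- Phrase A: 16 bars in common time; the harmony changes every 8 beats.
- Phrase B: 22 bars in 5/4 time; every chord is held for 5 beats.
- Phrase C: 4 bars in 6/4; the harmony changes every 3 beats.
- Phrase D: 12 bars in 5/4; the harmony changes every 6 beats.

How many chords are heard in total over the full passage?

48 chords

A: 16·4 = 64 beats, 64/8 = 8 chords.
B: 22·5 = 110 beats, 110/5 = 22 chords.
C: 4·6 = 24 beats, 24/3 = 8 chords.
D: 12·5 = 60 beats, 60/6 = 10 chords.
Total: 8 + 22 + 8 + 10 = 48.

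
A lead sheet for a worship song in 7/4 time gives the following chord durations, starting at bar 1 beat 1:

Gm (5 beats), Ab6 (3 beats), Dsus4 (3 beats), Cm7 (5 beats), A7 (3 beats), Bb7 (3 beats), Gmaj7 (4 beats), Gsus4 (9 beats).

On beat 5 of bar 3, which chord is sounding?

A7

Beat 5 of bar 3 is beat (3−1)×7 + 5 = 19 overall.
Running totals: Gm ends at 5, Ab6 ends at 8, Dsus4 ends at 11, Cm7 ends at 16, A7 ends at 19.
Beat 19 falls within A7.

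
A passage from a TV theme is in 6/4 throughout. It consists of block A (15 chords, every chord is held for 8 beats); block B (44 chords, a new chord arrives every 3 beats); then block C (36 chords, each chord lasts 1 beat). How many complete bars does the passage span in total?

48 bars

A: 15 × 8 = 120 beats = 20 bars.
B: 44 × 3 = 132 beats = 22 bars.
C: 36 × 1 = 36 beats = 6 bars.
Total: 20 + 22 + 6 = 48 bars.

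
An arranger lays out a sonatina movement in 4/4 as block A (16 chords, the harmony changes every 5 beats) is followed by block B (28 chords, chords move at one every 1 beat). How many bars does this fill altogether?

A: 16 × 5 = 80 beats = 20 bars.
B: 28 × 1 = 28 beats = 7 bars.
Total: 20 + 7 = 27 bars.

27 bars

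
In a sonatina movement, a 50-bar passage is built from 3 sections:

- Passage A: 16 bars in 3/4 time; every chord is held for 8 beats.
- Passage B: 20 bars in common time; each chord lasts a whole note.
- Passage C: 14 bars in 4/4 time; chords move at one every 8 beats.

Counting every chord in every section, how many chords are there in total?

A: 16·3 = 48 beats, 48/8 = 6 chords.
B: 20·4 = 80 beats, 80/4 = 20 chords.
C: 14·4 = 56 beats, 56/8 = 7 chords.
Total: 6 + 20 + 7 = 33.

33 chords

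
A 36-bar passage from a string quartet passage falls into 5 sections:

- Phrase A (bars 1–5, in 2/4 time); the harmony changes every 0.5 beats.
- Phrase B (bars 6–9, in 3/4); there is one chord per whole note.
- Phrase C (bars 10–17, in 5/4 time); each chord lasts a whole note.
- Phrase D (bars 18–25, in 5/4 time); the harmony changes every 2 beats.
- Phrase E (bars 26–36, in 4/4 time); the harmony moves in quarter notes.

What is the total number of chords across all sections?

97 chords

A: 5 bars × 2 beats = 10 beats; 0.5 beats/chord → 20 chords.
B: 4 bars × 3 beats = 12 beats; 4 beats/chord → 3 chords.
C: 8 bars × 5 beats = 40 beats; 4 beats/chord → 10 chords.
D: 8 bars × 5 beats = 40 beats; 2 beats/chord → 20 chords.
E: 11 bars × 4 beats = 44 beats; 1 beat/chord → 44 chords.
Total: 20 + 3 + 10 + 20 + 44 = 97.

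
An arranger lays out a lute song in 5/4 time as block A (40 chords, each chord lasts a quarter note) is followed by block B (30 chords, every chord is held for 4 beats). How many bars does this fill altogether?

A: 40 × 1 = 40 beats = 8 bars.
B: 30 × 4 = 120 beats = 24 bars.
Total: 8 + 24 = 32 bars.

32 bars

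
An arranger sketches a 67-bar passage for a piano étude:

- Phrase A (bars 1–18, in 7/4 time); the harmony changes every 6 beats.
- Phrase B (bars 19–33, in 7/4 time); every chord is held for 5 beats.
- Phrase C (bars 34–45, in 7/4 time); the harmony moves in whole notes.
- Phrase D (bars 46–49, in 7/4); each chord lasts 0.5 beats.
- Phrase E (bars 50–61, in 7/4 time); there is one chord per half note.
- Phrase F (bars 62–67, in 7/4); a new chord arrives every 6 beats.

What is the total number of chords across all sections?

168 chords

A: 18·7 = 126 beats, 126/6 = 21 chords.
B: 15·7 = 105 beats, 105/5 = 21 chords.
C: 12·7 = 84 beats, 84/4 = 21 chords.
D: 4·7 = 28 beats, 28/0.5 = 56 chords.
E: 12·7 = 84 beats, 84/2 = 42 chords.
F: 6·7 = 42 beats, 42/6 = 7 chords.
Total: 21 + 21 + 21 + 56 + 42 + 7 = 168.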